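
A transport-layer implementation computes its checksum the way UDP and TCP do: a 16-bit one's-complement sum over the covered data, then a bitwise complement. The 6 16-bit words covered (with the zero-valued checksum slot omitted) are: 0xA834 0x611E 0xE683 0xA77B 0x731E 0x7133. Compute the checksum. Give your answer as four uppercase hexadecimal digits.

One's-complement addition (fold any carry out of bit 15 back into bit 0):
  0xA834 + 0x611E = 0x10952 → wrap carry → 0x0953
  0x0953 + 0xE683 = 0x0EFD6
  0xEFD6 + 0xA77B = 0x19751 → wrap carry → 0x9752
  0x9752 + 0x731E = 0x10A70 → wrap carry → 0x0A71
  0x0A71 + 0x7133 = 0x07BA4
One's-complement sum = 0x7BA4.
Checksum = ~0x7BA4 & 0xFFFF = 0x845B.

845B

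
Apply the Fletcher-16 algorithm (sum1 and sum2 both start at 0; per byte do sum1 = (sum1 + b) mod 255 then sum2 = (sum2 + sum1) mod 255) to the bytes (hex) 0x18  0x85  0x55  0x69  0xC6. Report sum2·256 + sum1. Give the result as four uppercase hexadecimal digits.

Running sums (mod 255):
  after byte 0 (0x18): sum1=24, sum2=24
  after byte 1 (0x85): sum1=157, sum2=181
  after byte 2 (0x55): sum1=242, sum2=168
  after byte 3 (0x69): sum1=92, sum2=5
  after byte 4 (0xC6): sum1=35, sum2=40
Checksum = sum2·256 + sum1 = 40·256 + 35 = 10275 = 0x2823.

2823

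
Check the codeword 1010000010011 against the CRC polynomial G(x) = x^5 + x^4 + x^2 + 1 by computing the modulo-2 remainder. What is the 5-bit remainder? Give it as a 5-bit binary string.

01000

Modulo-2 division of 1010000010011 by 110101:
  pos 0: 101000 XOR 110101 = 011101
  pos 1: 111010 XOR 110101 = 001111
  pos 3: 111101 XOR 110101 = 001000
  pos 5: 100000 XOR 110101 = 010101
  pos 6: 101011 XOR 110101 = 011110
  pos 7: 111101 XOR 110101 = 001000
Remainder = 01000 (nonzero — an error is detected).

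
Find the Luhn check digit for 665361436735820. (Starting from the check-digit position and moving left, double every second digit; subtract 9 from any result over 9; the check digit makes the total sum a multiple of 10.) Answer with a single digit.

2

Partial digits right→left: 0 2 8 5 3 7 6 3 4 1 6 3 5 6 6
Double every second digit counting from the check-digit position (so the 1st, 3rd, 5th, ... of the partial from the right).
  doubled (with −9 where >9): 0 7 6 3 8 3 1 3 → sum 31
  kept as-is: 2 5 7 3 1 3 6 → sum 27
Total = 31 + 27 = 58.
Check digit = (10 − (58 mod 10)) mod 10 = 2.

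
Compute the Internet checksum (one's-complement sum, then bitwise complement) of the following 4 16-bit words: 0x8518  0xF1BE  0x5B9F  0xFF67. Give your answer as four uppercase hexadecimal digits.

2E21

One's-complement addition (fold any carry out of bit 15 back into bit 0):
  0x8518 + 0xF1BE = 0x176D6 → wrap carry → 0x76D7
  0x76D7 + 0x5B9F = 0x0D276
  0xD276 + 0xFF67 = 0x1D1DD → wrap carry → 0xD1DE
One's-complement sum = 0xD1DE.
Checksum = ~0xD1DE & 0xFFFF = 0x2E21.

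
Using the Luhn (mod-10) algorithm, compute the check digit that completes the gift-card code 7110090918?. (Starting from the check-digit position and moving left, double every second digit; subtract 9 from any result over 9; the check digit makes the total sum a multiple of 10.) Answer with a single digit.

Partial digits right→left: 8 1 9 0 9 0 0 1 1 7
Double every second digit counting from the check-digit position (so the 1st, 3rd, 5th, ... of the partial from the right).
  doubled (with −9 where >9): 7 9 9 0 2 → sum 27
  kept as-is: 1 0 0 1 7 → sum 9
Total = 27 + 9 = 36.
Check digit = (10 − (36 mod 10)) mod 10 = 4.

4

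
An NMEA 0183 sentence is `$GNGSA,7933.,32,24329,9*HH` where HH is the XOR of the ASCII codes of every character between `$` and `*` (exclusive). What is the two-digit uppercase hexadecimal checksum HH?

XOR the ASCII codes of the payload characters:
  'G' = 0x47 → acc = 0x47
  'N' = 0x4E → acc = 0x09
  'G' = 0x47 → acc = 0x4E
  'S' = 0x53 → acc = 0x1D
  'A' = 0x41 → acc = 0x5C
  ',' = 0x2C → acc = 0x70
  '7' = 0x37 → acc = 0x47
  '9' = 0x39 → acc = 0x7E
  '3' = 0x33 → acc = 0x4D
  '3' = 0x33 → acc = 0x7E
  '.' = 0x2E → acc = 0x50
  ',' = 0x2C → acc = 0x7C
  '3' = 0x33 → acc = 0x4F
  '2' = 0x32 → acc = 0x7D
  ',' = 0x2C → acc = 0x51
  '2' = 0x32 → acc = 0x63
  '4' = 0x34 → acc = 0x57
  '3' = 0x33 → acc = 0x64
  '2' = 0x32 → acc = 0x56
  '9' = 0x39 → acc = 0x6F
  ',' = 0x2C → acc = 0x43
  '9' = 0x39 → acc = 0x7A
Checksum = 0x7A.

7A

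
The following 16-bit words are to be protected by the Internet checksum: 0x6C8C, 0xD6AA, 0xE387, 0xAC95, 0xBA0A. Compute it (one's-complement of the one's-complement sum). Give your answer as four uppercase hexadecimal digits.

72A0

One's-complement addition (fold any carry out of bit 15 back into bit 0):
  0x6C8C + 0xD6AA = 0x14336 → wrap carry → 0x4337
  0x4337 + 0xE387 = 0x126BE → wrap carry → 0x26BF
  0x26BF + 0xAC95 = 0x0D354
  0xD354 + 0xBA0A = 0x18D5E → wrap carry → 0x8D5F
One's-complement sum = 0x8D5F.
Checksum = ~0x8D5F & 0xFFFF = 0x72A0.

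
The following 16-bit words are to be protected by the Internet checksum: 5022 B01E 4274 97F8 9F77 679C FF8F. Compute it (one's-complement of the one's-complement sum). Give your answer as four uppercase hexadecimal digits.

One's-complement addition (fold any carry out of bit 15 back into bit 0):
  0x5022 + 0xB01E = 0x10040 → wrap carry → 0x0041
  0x0041 + 0x4274 = 0x042B5
  0x42B5 + 0x97F8 = 0x0DAAD
  0xDAAD + 0x9F77 = 0x17A24 → wrap carry → 0x7A25
  0x7A25 + 0x679C = 0x0E1C1
  0xE1C1 + 0xFF8F = 0x1E150 → wrap carry → 0xE151
One's-complement sum = 0xE151.
Checksum = ~0xE151 & 0xFFFF = 0x1EAE.

1EAE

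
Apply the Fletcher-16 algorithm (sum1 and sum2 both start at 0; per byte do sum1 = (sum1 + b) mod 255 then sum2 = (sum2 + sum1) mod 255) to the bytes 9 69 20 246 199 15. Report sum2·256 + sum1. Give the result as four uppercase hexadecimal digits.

6430

Running sums (mod 255):
  after byte 0 (9): sum1=9, sum2=9
  after byte 1 (69): sum1=78, sum2=87
  after byte 2 (20): sum1=98, sum2=185
  after byte 3 (246): sum1=89, sum2=19
  after byte 4 (199): sum1=33, sum2=52
  after byte 5 (15): sum1=48, sum2=100
Checksum = sum2·256 + sum1 = 100·256 + 48 = 25648 = 0x6430.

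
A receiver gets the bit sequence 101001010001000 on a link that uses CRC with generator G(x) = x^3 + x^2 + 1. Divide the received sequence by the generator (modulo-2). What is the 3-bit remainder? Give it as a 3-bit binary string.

010

Modulo-2 division of 101001010001000 by 1101:
  pos 0: 1010 XOR 1101 = 0111
  pos 1: 1110 XOR 1101 = 0011
  pos 3: 1110 XOR 1101 = 0011
  pos 5: 1110 XOR 1101 = 0011
  pos 7: 1100 XOR 1101 = 0001
  pos 10: 1100 XOR 1101 = 0001
Remainder = 010 (nonzero — an error is detected).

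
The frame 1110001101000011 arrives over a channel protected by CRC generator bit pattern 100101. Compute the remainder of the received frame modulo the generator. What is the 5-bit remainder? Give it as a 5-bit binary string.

00000

Modulo-2 division of 1110001101000011 by 100101:
  pos 0: 111000 XOR 100101 = 011101
  pos 1: 111011 XOR 100101 = 011110
  pos 2: 111101 XOR 100101 = 011000
  pos 3: 110000 XOR 100101 = 010101
  pos 4: 101011 XOR 100101 = 001110
  pos 6: 111000 XOR 100101 = 011101
  pos 7: 111010 XOR 100101 = 011111
  pos 8: 111110 XOR 100101 = 011011
  pos 9: 110111 XOR 100101 = 010010
  pos 10: 100101 XOR 100101 = 000000
Remainder = 00000 (zero — the frame passes the CRC check).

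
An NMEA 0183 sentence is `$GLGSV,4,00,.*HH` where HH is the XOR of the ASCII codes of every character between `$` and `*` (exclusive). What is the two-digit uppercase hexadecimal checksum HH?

XOR the ASCII codes of the payload characters:
  'G' = 0x47 → acc = 0x47
  'L' = 0x4C → acc = 0x0B
  'G' = 0x47 → acc = 0x4C
  'S' = 0x53 → acc = 0x1F
  'V' = 0x56 → acc = 0x49
  ',' = 0x2C → acc = 0x65
  '4' = 0x34 → acc = 0x51
  ',' = 0x2C → acc = 0x7D
  '0' = 0x30 → acc = 0x4D
  '0' = 0x30 → acc = 0x7D
  ',' = 0x2C → acc = 0x51
  '.' = 0x2E → acc = 0x7F
Checksum = 0x7F.

7F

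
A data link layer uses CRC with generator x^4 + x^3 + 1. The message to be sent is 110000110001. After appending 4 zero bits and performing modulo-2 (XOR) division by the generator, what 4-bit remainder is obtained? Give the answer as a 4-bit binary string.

Append 4 zeros: 1100001100010000. Divide by 11001 (XOR where the leading bit is 1):
  pos 0: 11000 XOR 11001 = 00001
  pos 4: 10110 XOR 11001 = 01111
  pos 5: 11110 XOR 11001 = 00111
  pos 7: 11101 XOR 11001 = 00100
  pos 9: 10000 XOR 11001 = 01001
  pos 10: 10010 XOR 11001 = 01011
  pos 11: 10110 XOR 11001 = 01111
Remainder (last 4 bits) = 1111. This is the CRC / FCS.

1111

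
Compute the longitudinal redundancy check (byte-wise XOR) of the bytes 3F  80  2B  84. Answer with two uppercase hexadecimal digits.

10

XOR the bytes together:
  start with 0x3F
  0x3F ⊕ 0x80 = 0xBF
  0xBF ⊕ 0x2B = 0x94
  0x94 ⊕ 0x84 = 0x10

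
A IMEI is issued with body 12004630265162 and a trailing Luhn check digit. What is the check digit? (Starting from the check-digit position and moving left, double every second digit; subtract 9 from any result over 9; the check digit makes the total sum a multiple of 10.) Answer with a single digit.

Partial digits right→left: 2 6 1 5 6 2 0 3 6 4 0 0 2 1
Double every second digit counting from the check-digit position (so the 1st, 3rd, 5th, ... of the partial from the right).
  doubled (with −9 where >9): 4 2 3 0 3 0 4 → sum 16
  kept as-is: 6 5 2 3 4 0 1 → sum 21
Total = 16 + 21 = 37.
Check digit = (10 − (37 mod 10)) mod 10 = 3.

3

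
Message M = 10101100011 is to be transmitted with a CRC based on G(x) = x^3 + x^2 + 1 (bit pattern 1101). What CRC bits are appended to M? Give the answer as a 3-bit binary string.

101

Append 3 zeros: 10101100011000. Divide by 1101 (XOR where the leading bit is 1):
  pos 0: 1010 XOR 1101 = 0111
  pos 1: 1111 XOR 1101 = 0010
  pos 3: 1010 XOR 1101 = 0111
  pos 4: 1110 XOR 1101 = 0011
  pos 6: 1101 XOR 1101 = 0000
  pos 10: 1000 XOR 1101 = 0101
Remainder (last 3 bits) = 101. This is the CRC / FCS.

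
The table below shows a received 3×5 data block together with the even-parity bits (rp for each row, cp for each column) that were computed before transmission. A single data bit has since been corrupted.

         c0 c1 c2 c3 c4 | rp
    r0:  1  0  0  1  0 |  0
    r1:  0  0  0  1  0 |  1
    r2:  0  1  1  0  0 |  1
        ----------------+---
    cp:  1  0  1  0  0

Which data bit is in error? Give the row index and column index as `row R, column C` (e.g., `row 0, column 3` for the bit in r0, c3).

Recompute each row's even parity and compare to rp:
  r0: data parity 0, sent rp 0 → ok
  r1: data parity 1, sent rp 1 → ok
  r2: data parity 0, sent rp 1 → mismatch
Recompute each column's even parity and compare to cp:
  c0: data parity 1, sent cp 1 → ok
  c1: data parity 1, sent cp 0 → mismatch
  c2: data parity 1, sent cp 1 → ok
  c3: data parity 0, sent cp 0 → ok
  c4: data parity 0, sent cp 0 → ok
Exactly one row (r2) and one column (c1) fail → the flipped bit is at their intersection.

row 2, column 1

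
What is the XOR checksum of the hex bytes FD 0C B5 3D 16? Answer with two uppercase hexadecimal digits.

6F

XOR the bytes together:
  start with 0xFD
  0xFD ⊕ 0x0C = 0xF1
  0xF1 ⊕ 0xB5 = 0x44
  0x44 ⊕ 0x3D = 0x79
  0x79 ⊕ 0x16 = 0x6F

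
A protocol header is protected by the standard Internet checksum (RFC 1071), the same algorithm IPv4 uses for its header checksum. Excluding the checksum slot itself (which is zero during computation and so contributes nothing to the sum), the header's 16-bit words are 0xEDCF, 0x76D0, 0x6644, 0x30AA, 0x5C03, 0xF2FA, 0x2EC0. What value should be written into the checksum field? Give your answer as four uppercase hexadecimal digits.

86B2

One's-complement addition (fold any carry out of bit 15 back into bit 0):
  0xEDCF + 0x76D0 = 0x1649F → wrap carry → 0x64A0
  0x64A0 + 0x6644 = 0x0CAE4
  0xCAE4 + 0x30AA = 0x0FB8E
  0xFB8E + 0x5C03 = 0x15791 → wrap carry → 0x5792
  0x5792 + 0xF2FA = 0x14A8C → wrap carry → 0x4A8D
  0x4A8D + 0x2EC0 = 0x0794D
One's-complement sum = 0x794D.
Checksum = ~0x794D & 0xFFFF = 0x86B2.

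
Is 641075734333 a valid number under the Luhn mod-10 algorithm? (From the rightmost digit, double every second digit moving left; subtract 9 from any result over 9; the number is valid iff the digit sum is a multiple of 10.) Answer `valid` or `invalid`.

invalid

From the right, keep odd positions and double even positions (subtract 9 from any doubled value over 9):
  doubled (positions 2,4,...): 6 8 5 5 2 3 → sum 29
  kept (positions 1,3,...): 3 3 3 5 0 4 → sum 18
Total = 47.
47 mod 10 = 7, so the number is invalid.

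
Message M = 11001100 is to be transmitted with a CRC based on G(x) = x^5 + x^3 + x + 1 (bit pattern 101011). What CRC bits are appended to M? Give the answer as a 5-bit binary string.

Append 5 zeros: 1100110000000. Divide by 101011 (XOR where the leading bit is 1):
  pos 0: 110011 XOR 101011 = 011000
  pos 1: 110000 XOR 101011 = 011011
  pos 2: 110110 XOR 101011 = 011101
  pos 3: 111010 XOR 101011 = 010001
  pos 4: 100010 XOR 101011 = 001001
  pos 6: 100100 XOR 101011 = 001111
Remainder (last 5 bits) = 11110. This is the CRC / FCS.

11110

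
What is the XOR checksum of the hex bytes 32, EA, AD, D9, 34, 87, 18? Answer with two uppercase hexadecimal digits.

07

XOR the bytes together:
  start with 0x32
  0x32 ⊕ 0xEA = 0xD8
  0xD8 ⊕ 0xAD = 0x75
  0x75 ⊕ 0xD9 = 0xAC
  0xAC ⊕ 0x34 = 0x98
  0x98 ⊕ 0x87 = 0x1F
  0x1F ⊕ 0x18 = 0x07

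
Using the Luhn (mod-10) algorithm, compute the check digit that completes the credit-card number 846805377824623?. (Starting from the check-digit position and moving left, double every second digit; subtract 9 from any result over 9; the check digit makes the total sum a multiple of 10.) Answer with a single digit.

8

Partial digits right→left: 3 2 6 4 2 8 7 7 3 5 0 8 6 4 8
Double every second digit counting from the check-digit position (so the 1st, 3rd, 5th, ... of the partial from the right).
  doubled (with −9 where >9): 6 3 4 5 6 0 3 7 → sum 34
  kept as-is: 2 4 8 7 5 8 4 → sum 38
Total = 34 + 38 = 72.
Check digit = (10 − (72 mod 10)) mod 10 = 8.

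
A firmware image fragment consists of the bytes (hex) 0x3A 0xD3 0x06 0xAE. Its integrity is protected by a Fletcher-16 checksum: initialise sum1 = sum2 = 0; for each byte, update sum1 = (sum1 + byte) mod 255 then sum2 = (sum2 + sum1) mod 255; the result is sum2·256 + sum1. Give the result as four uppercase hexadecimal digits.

Running sums (mod 255):
  after byte 0 (0x3A): sum1=58, sum2=58
  after byte 1 (0xD3): sum1=14, sum2=72
  after byte 2 (0x06): sum1=20, sum2=92
  after byte 3 (0xAE): sum1=194, sum2=31
Checksum = sum2·256 + sum1 = 31·256 + 194 = 8130 = 0x1FC2.

1FC2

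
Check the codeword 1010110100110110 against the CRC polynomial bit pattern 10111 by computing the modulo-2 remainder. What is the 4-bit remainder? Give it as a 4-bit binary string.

1011

Modulo-2 division of 1010110100110110 by 10111:
  pos 0: 10101 XOR 10111 = 00010
  pos 3: 10101 XOR 10111 = 00010
  pos 6: 10001 XOR 10111 = 00110
  pos 8: 11010 XOR 10111 = 01101
  pos 9: 11011 XOR 10111 = 01100
  pos 10: 11001 XOR 10111 = 01110
  pos 11: 11100 XOR 10111 = 01011
Remainder = 1011 (nonzero — an error is detected).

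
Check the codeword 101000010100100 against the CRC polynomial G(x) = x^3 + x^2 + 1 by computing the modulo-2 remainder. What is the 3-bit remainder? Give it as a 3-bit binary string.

100

Modulo-2 division of 101000010100100 by 1101:
  pos 0: 1010 XOR 1101 = 0111
  pos 1: 1110 XOR 1101 = 0011
  pos 3: 1100 XOR 1101 = 0001
  pos 6: 1101 XOR 1101 = 0000
Remainder = 100 (nonzero — an error is detected).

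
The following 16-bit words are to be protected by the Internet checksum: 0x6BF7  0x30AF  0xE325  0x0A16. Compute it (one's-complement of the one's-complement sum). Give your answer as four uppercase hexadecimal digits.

One's-complement addition (fold any carry out of bit 15 back into bit 0):
  0x6BF7 + 0x30AF = 0x09CA6
  0x9CA6 + 0xE325 = 0x17FCB → wrap carry → 0x7FCC
  0x7FCC + 0x0A16 = 0x089E2
One's-complement sum = 0x89E2.
Checksum = ~0x89E2 & 0xFFFF = 0x761D.

761D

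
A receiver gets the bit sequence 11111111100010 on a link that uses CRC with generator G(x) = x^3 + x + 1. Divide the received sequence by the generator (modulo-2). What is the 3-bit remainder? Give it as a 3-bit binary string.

000

Modulo-2 division of 11111111100010 by 1011:
  pos 0: 1111 XOR 1011 = 0100
  pos 1: 1001 XOR 1011 = 0010
  pos 3: 1011 XOR 1011 = 0000
  pos 7: 1100 XOR 1011 = 0111
  pos 8: 1110 XOR 1011 = 0101
  pos 9: 1011 XOR 1011 = 0000
Remainder = 000 (zero — the frame passes the CRC check).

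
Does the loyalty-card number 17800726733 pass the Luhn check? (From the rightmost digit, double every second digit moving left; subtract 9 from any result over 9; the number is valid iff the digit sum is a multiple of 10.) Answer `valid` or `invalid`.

From the right, keep odd positions and double even positions (subtract 9 from any doubled value over 9):
  doubled (positions 2,4,...): 6 3 5 0 5 → sum 19
  kept (positions 1,3,...): 3 7 2 0 8 1 → sum 21
Total = 40.
40 mod 10 = 0, so the number is valid.

valid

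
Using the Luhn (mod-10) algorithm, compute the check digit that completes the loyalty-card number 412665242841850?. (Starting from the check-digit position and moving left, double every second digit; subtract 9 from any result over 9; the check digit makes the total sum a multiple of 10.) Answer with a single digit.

Partial digits right→left: 0 5 8 1 4 8 2 4 2 5 6 6 2 1 4
Double every second digit counting from the check-digit position (so the 1st, 3rd, 5th, ... of the partial from the right).
  doubled (with −9 where >9): 0 7 8 4 4 3 4 8 → sum 38
  kept as-is: 5 1 8 4 5 6 1 → sum 30
Total = 38 + 30 = 68.
Check digit = (10 − (68 mod 10)) mod 10 = 2.

2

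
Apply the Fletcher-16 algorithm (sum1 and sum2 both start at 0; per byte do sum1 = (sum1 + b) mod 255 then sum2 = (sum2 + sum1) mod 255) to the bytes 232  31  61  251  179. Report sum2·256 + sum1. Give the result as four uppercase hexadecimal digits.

Running sums (mod 255):
  after byte 0 (232): sum1=232, sum2=232
  after byte 1 (31): sum1=8, sum2=240
  after byte 2 (61): sum1=69, sum2=54
  after byte 3 (251): sum1=65, sum2=119
  after byte 4 (179): sum1=244, sum2=108
Checksum = sum2·256 + sum1 = 108·256 + 244 = 27892 = 0x6CF4.

6CF4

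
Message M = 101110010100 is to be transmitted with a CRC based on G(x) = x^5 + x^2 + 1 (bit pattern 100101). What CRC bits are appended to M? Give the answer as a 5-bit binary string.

11010

Append 5 zeros: 10111001010000000. Divide by 100101 (XOR where the leading bit is 1):
  pos 0: 101110 XOR 100101 = 001011
  pos 2: 101101 XOR 100101 = 001000
  pos 4: 100001 XOR 100101 = 000100
  pos 7: 100000 XOR 100101 = 000101
  pos 10: 101000 XOR 100101 = 001101
Remainder (last 5 bits) = 11010. This is the CRC / FCS.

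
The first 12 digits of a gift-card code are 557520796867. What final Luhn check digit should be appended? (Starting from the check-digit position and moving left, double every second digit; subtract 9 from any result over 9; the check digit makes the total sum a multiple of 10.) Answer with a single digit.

Partial digits right→left: 7 6 8 6 9 7 0 2 5 7 5 5
Double every second digit counting from the check-digit position (so the 1st, 3rd, 5th, ... of the partial from the right).
  doubled (with −9 where >9): 5 7 9 0 1 1 → sum 23
  kept as-is: 6 6 7 2 7 5 → sum 33
Total = 23 + 33 = 56.
Check digit = (10 − (56 mod 10)) mod 10 = 4.

4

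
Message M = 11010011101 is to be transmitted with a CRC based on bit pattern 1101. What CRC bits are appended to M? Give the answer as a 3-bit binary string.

001

Append 3 zeros: 11010011101000. Divide by 1101 (XOR where the leading bit is 1):
  pos 0: 1101 XOR 1101 = 0000
  pos 6: 1110 XOR 1101 = 0011
  pos 8: 1110 XOR 1101 = 0011
  pos 10: 1100 XOR 1101 = 0001
Remainder (last 3 bits) = 001. This is the CRC / FCS.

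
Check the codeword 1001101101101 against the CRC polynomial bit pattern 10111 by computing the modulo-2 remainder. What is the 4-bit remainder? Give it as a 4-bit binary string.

Modulo-2 division of 1001101101101 by 10111:
  pos 0: 10011 XOR 10111 = 00100
  pos 2: 10001 XOR 10111 = 00110
  pos 4: 11010 XOR 10111 = 01101
  pos 5: 11011 XOR 10111 = 01100
  pos 6: 11001 XOR 10111 = 01110
  pos 7: 11100 XOR 10111 = 01011
  pos 8: 10111 XOR 10111 = 00000
Remainder = 0000 (zero — the frame passes the CRC check).

0000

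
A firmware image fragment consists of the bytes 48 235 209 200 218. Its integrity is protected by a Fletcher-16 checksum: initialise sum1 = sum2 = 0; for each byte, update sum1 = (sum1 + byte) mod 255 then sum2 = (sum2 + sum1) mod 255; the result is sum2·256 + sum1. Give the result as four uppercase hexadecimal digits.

Running sums (mod 255):
  after byte 0 (48): sum1=48, sum2=48
  after byte 1 (235): sum1=28, sum2=76
  after byte 2 (209): sum1=237, sum2=58
  after byte 3 (200): sum1=182, sum2=240
  after byte 4 (218): sum1=145, sum2=130
Checksum = sum2·256 + sum1 = 130·256 + 145 = 33425 = 0x8291.

8291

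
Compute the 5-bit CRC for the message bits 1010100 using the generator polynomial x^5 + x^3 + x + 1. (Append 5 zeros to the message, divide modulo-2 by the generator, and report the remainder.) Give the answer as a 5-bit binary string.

Append 5 zeros: 101010000000. Divide by 101011 (XOR where the leading bit is 1):
  pos 0: 101010 XOR 101011 = 000001
  pos 5: 100000 XOR 101011 = 001011
Remainder (last 5 bits) = 10110. This is the CRC / FCS.

10110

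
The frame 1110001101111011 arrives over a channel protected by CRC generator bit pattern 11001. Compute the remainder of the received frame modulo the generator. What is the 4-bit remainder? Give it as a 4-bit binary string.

0110

Modulo-2 division of 1110001101111011 by 11001:
  pos 0: 11100 XOR 11001 = 00101
  pos 2: 10101 XOR 11001 = 01100
  pos 3: 11001 XOR 11001 = 00000
  pos 9: 11110 XOR 11001 = 00111
  pos 11: 11111 XOR 11001 = 00110
Remainder = 0110 (nonzero — an error is detected).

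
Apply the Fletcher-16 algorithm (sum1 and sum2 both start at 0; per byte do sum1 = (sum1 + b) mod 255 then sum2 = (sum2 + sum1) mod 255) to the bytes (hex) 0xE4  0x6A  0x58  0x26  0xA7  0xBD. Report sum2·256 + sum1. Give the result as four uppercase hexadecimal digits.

5233

Running sums (mod 255):
  after byte 0 (0xE4): sum1=228, sum2=228
  after byte 1 (0x6A): sum1=79, sum2=52
  after byte 2 (0x58): sum1=167, sum2=219
  after byte 3 (0x26): sum1=205, sum2=169
  after byte 4 (0xA7): sum1=117, sum2=31
  after byte 5 (0xBD): sum1=51, sum2=82
Checksum = sum2·256 + sum1 = 82·256 + 51 = 21043 = 0x5233.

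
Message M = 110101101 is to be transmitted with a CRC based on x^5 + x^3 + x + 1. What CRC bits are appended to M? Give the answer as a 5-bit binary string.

Append 5 zeros: 11010110100000. Divide by 101011 (XOR where the leading bit is 1):
  pos 0: 110101 XOR 101011 = 011110
  pos 1: 111101 XOR 101011 = 010110
  pos 2: 101100 XOR 101011 = 000111
  pos 5: 111100 XOR 101011 = 010111
  pos 6: 101110 XOR 101011 = 000101
Remainder (last 5 bits) = 10100. This is the CRC / FCS.

10100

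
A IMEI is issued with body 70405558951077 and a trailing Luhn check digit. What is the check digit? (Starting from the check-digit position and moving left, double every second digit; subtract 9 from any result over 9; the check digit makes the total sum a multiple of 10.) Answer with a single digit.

8

Partial digits right→left: 7 7 0 1 5 9 8 5 5 5 0 4 0 7
Double every second digit counting from the check-digit position (so the 1st, 3rd, 5th, ... of the partial from the right).
  doubled (with −9 where >9): 5 0 1 7 1 0 0 → sum 14
  kept as-is: 7 1 9 5 5 4 7 → sum 38
Total = 14 + 38 = 52.
Check digit = (10 − (52 mod 10)) mod 10 = 8.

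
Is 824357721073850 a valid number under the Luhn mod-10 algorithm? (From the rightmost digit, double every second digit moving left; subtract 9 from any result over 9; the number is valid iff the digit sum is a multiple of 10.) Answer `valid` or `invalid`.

invalid

From the right, keep odd positions and double even positions (subtract 9 from any doubled value over 9):
  doubled (positions 2,4,...): 1 6 0 4 5 6 4 → sum 26
  kept (positions 1,3,...): 0 8 7 1 7 5 4 8 → sum 40
Total = 66.
66 mod 10 = 6, so the number is invalid.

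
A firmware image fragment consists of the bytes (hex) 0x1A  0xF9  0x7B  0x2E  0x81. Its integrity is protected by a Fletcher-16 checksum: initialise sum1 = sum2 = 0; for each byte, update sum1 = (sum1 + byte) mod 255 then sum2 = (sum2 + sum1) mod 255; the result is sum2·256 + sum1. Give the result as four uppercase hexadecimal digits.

Running sums (mod 255):
  after byte 0 (0x1A): sum1=26, sum2=26
  after byte 1 (0xF9): sum1=20, sum2=46
  after byte 2 (0x7B): sum1=143, sum2=189
  after byte 3 (0x2E): sum1=189, sum2=123
  after byte 4 (0x81): sum1=63, sum2=186
Checksum = sum2·256 + sum1 = 186·256 + 63 = 47679 = 0xBA3F.

BA3F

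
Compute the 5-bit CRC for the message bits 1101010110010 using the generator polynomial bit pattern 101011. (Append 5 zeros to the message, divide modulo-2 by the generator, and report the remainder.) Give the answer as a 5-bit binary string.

10000

Append 5 zeros: 110101011001000000. Divide by 101011 (XOR where the leading bit is 1):
  pos 0: 110101 XOR 101011 = 011110
  pos 1: 111100 XOR 101011 = 010111
  pos 2: 101111 XOR 101011 = 000100
  pos 5: 100100 XOR 101011 = 001111
  pos 7: 111110 XOR 101011 = 010101
  pos 8: 101010 XOR 101011 = 000001
Remainder (last 5 bits) = 10000. This is the CRC / FCS.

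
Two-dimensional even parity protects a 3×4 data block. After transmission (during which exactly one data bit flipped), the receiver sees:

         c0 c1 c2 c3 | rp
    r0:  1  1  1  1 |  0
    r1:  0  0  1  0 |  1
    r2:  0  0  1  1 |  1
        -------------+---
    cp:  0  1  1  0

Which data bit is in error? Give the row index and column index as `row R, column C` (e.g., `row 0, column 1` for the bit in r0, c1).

row 2, column 0

Recompute each row's even parity and compare to rp:
  r0: data parity 0, sent rp 0 → ok
  r1: data parity 1, sent rp 1 → ok
  r2: data parity 0, sent rp 1 → mismatch
Recompute each column's even parity and compare to cp:
  c0: data parity 1, sent cp 0 → mismatch
  c1: data parity 1, sent cp 1 → ok
  c2: data parity 1, sent cp 1 → ok
  c3: data parity 0, sent cp 0 → ok
Exactly one row (r2) and one column (c0) fail → the flipped bit is at their intersection.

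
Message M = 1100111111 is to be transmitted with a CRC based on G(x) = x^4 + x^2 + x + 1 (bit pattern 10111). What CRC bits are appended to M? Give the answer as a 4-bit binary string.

Append 4 zeros: 11001111110000. Divide by 10111 (XOR where the leading bit is 1):
  pos 0: 11001 XOR 10111 = 01110
  pos 1: 11101 XOR 10111 = 01010
  pos 2: 10101 XOR 10111 = 00010
  pos 5: 10111 XOR 10111 = 00000
Remainder (last 4 bits) = 0000. This is the CRC / FCS.

0000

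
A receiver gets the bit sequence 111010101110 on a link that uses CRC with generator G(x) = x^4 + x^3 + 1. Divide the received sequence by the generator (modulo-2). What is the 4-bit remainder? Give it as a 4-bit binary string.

Modulo-2 division of 111010101110 by 11001:
  pos 0: 11101 XOR 11001 = 00100
  pos 2: 10001 XOR 11001 = 01000
  pos 3: 10000 XOR 11001 = 01001
  pos 4: 10011 XOR 11001 = 01010
  pos 5: 10101 XOR 11001 = 01100
  pos 6: 11001 XOR 11001 = 00000
Remainder = 0000 (zero — the frame passes the CRC check).

0000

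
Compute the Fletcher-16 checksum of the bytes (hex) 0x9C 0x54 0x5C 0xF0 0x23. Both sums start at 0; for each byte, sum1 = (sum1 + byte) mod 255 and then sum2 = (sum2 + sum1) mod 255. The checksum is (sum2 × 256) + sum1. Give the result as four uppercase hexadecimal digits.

7A61

Running sums (mod 255):
  after byte 0 (0x9C): sum1=156, sum2=156
  after byte 1 (0x54): sum1=240, sum2=141
  after byte 2 (0x5C): sum1=77, sum2=218
  after byte 3 (0xF0): sum1=62, sum2=25
  after byte 4 (0x23): sum1=97, sum2=122
Checksum = sum2·256 + sum1 = 122·256 + 97 = 31329 = 0x7A61.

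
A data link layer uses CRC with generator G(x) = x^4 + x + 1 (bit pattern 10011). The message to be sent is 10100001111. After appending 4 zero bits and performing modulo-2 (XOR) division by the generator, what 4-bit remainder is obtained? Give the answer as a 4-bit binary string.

0100

Append 4 zeros: 101000011110000. Divide by 10011 (XOR where the leading bit is 1):
  pos 0: 10100 XOR 10011 = 00111
  pos 2: 11100 XOR 10011 = 01111
  pos 3: 11111 XOR 10011 = 01100
  pos 4: 11001 XOR 10011 = 01010
  pos 5: 10101 XOR 10011 = 00110
  pos 7: 11010 XOR 10011 = 01001
  pos 8: 10010 XOR 10011 = 00001
Remainder (last 4 bits) = 0100. This is the CRC / FCS.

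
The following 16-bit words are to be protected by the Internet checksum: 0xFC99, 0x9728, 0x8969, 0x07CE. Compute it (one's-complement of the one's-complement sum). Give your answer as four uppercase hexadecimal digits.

DB05

One's-complement addition (fold any carry out of bit 15 back into bit 0):
  0xFC99 + 0x9728 = 0x193C1 → wrap carry → 0x93C2
  0x93C2 + 0x8969 = 0x11D2B → wrap carry → 0x1D2C
  0x1D2C + 0x07CE = 0x024FA
One's-complement sum = 0x24FA.
Checksum = ~0x24FA & 0xFFFF = 0xDB05.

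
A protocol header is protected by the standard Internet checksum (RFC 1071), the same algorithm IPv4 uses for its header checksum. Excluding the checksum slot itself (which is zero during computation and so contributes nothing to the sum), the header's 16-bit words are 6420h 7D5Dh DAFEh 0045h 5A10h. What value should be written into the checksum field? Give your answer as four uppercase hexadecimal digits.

E92D

One's-complement addition (fold any carry out of bit 15 back into bit 0):
  0x6420 + 0x7D5D = 0x0E17D
  0xE17D + 0xDAFE = 0x1BC7B → wrap carry → 0xBC7C
  0xBC7C + 0x0045 = 0x0BCC1
  0xBCC1 + 0x5A10 = 0x116D1 → wrap carry → 0x16D2
One's-complement sum = 0x16D2.
Checksum = ~0x16D2 & 0xFFFF = 0xE92D.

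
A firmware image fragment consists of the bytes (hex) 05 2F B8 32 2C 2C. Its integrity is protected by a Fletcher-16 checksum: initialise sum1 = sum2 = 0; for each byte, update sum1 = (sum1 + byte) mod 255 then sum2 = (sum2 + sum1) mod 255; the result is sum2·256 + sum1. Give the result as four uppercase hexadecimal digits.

0877

Running sums (mod 255):
  after byte 0 (05): sum1=5, sum2=5
  after byte 1 (2F): sum1=52, sum2=57
  after byte 2 (B8): sum1=236, sum2=38
  after byte 3 (32): sum1=31, sum2=69
  after byte 4 (2C): sum1=75, sum2=144
  after byte 5 (2C): sum1=119, sum2=8
Checksum = sum2·256 + sum1 = 8·256 + 119 = 2167 = 0x0877.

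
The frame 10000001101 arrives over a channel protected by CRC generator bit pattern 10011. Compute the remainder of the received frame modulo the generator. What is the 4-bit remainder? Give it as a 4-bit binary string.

Modulo-2 division of 10000001101 by 10011:
  pos 0: 10000 XOR 10011 = 00011
  pos 3: 11001 XOR 10011 = 01010
  pos 4: 10101 XOR 10011 = 00110
  pos 6: 11001 XOR 10011 = 01010
Remainder = 1010 (nonzero — an error is detected).

1010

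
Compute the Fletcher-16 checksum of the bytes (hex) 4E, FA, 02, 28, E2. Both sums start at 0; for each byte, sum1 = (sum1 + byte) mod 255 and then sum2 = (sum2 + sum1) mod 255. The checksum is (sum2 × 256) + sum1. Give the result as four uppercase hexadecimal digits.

Running sums (mod 255):
  after byte 0 (4E): sum1=78, sum2=78
  after byte 1 (FA): sum1=73, sum2=151
  after byte 2 (02): sum1=75, sum2=226
  after byte 3 (28): sum1=115, sum2=86
  after byte 4 (E2): sum1=86, sum2=172
Checksum = sum2·256 + sum1 = 172·256 + 86 = 44118 = 0xAC56.

AC56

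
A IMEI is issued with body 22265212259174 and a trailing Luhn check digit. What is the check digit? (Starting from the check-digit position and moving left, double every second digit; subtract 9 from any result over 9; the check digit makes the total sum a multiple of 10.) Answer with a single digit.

6

Partial digits right→left: 4 7 1 9 5 2 2 1 2 5 6 2 2 2
Double every second digit counting from the check-digit position (so the 1st, 3rd, 5th, ... of the partial from the right).
  doubled (with −9 where >9): 8 2 1 4 4 3 4 → sum 26
  kept as-is: 7 9 2 1 5 2 2 → sum 28
Total = 26 + 28 = 54.
Check digit = (10 − (54 mod 10)) mod 10 = 6.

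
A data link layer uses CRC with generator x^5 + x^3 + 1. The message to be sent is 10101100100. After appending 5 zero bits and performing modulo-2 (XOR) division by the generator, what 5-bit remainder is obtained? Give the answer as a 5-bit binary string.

00010

Append 5 zeros: 1010110010000000. Divide by 101001 (XOR where the leading bit is 1):
  pos 0: 101011 XOR 101001 = 000010
  pos 4: 100010 XOR 101001 = 001011
  pos 6: 101100 XOR 101001 = 000101
  pos 9: 101000 XOR 101001 = 000001
Remainder (last 5 bits) = 00010. This is the CRC / FCS.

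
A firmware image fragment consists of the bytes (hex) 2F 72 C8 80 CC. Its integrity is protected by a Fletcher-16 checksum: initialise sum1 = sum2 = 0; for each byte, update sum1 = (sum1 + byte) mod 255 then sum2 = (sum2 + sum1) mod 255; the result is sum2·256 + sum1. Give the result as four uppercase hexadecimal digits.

Running sums (mod 255):
  after byte 0 (2F): sum1=47, sum2=47
  after byte 1 (72): sum1=161, sum2=208
  after byte 2 (C8): sum1=106, sum2=59
  after byte 3 (80): sum1=234, sum2=38
  after byte 4 (CC): sum1=183, sum2=221
Checksum = sum2·256 + sum1 = 221·256 + 183 = 56759 = 0xDDB7.

DDB7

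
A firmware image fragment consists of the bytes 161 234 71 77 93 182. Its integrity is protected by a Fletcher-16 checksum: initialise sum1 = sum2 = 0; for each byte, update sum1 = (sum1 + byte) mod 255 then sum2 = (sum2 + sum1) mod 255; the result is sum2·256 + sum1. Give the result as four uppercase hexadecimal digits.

D635

Running sums (mod 255):
  after byte 0 (161): sum1=161, sum2=161
  after byte 1 (234): sum1=140, sum2=46
  after byte 2 (71): sum1=211, sum2=2
  after byte 3 (77): sum1=33, sum2=35
  after byte 4 (93): sum1=126, sum2=161
  after byte 5 (182): sum1=53, sum2=214
Checksum = sum2·256 + sum1 = 214·256 + 53 = 54837 = 0xD635.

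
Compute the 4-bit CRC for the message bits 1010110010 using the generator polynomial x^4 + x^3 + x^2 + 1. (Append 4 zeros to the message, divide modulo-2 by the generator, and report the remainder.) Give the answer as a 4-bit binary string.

0010

Append 4 zeros: 10101100100000. Divide by 11101 (XOR where the leading bit is 1):
  pos 0: 10101 XOR 11101 = 01000
  pos 1: 10001 XOR 11101 = 01100
  pos 2: 11000 XOR 11101 = 00101
  pos 4: 10101 XOR 11101 = 01000
  pos 5: 10000 XOR 11101 = 01101
  pos 6: 11010 XOR 11101 = 00111
  pos 8: 11100 XOR 11101 = 00001
Remainder (last 4 bits) = 0010. This is the CRC / FCS.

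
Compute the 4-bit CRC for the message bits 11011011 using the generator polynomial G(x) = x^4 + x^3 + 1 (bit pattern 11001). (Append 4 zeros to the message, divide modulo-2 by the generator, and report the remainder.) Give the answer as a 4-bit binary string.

1100

Append 4 zeros: 110110110000. Divide by 11001 (XOR where the leading bit is 1):
  pos 0: 11011 XOR 11001 = 00010
  pos 3: 10011 XOR 11001 = 01010
  pos 4: 10100 XOR 11001 = 01101
  pos 5: 11010 XOR 11001 = 00011
Remainder (last 4 bits) = 1100. This is the CRC / FCS.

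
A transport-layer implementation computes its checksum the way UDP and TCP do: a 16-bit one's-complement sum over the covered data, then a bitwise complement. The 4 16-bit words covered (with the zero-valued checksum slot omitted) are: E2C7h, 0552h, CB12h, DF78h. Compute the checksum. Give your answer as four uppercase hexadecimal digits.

6D5A

One's-complement addition (fold any carry out of bit 15 back into bit 0):
  0xE2C7 + 0x0552 = 0x0E819
  0xE819 + 0xCB12 = 0x1B32B → wrap carry → 0xB32C
  0xB32C + 0xDF78 = 0x192A4 → wrap carry → 0x92A5
One's-complement sum = 0x92A5.
Checksum = ~0x92A5 & 0xFFFF = 0x6D5A.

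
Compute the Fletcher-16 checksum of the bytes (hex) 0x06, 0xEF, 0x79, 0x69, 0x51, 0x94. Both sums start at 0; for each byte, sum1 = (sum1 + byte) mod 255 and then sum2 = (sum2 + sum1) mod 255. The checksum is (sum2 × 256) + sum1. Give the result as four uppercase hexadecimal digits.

Running sums (mod 255):
  after byte 0 (0x06): sum1=6, sum2=6
  after byte 1 (0xEF): sum1=245, sum2=251
  after byte 2 (0x79): sum1=111, sum2=107
  after byte 3 (0x69): sum1=216, sum2=68
  after byte 4 (0x51): sum1=42, sum2=110
  after byte 5 (0x94): sum1=190, sum2=45
Checksum = sum2·256 + sum1 = 45·256 + 190 = 11710 = 0x2DBE.

2DBE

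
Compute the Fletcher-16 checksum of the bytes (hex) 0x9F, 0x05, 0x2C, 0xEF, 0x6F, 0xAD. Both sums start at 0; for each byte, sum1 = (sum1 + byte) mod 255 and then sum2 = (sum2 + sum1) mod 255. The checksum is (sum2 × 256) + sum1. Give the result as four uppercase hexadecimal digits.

Running sums (mod 255):
  after byte 0 (0x9F): sum1=159, sum2=159
  after byte 1 (0x05): sum1=164, sum2=68
  after byte 2 (0x2C): sum1=208, sum2=21
  after byte 3 (0xEF): sum1=192, sum2=213
  after byte 4 (0x6F): sum1=48, sum2=6
  after byte 5 (0xAD): sum1=221, sum2=227
Checksum = sum2·256 + sum1 = 227·256 + 221 = 58333 = 0xE3DD.

E3DD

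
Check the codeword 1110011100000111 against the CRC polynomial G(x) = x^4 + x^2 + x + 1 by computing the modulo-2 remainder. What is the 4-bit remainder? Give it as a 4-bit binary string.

Modulo-2 division of 1110011100000111 by 10111:
  pos 0: 11100 XOR 10111 = 01011
  pos 1: 10111 XOR 10111 = 00000
  pos 6: 11000 XOR 10111 = 01111
  pos 7: 11110 XOR 10111 = 01001
  pos 8: 10010 XOR 10111 = 00101
  pos 10: 10111 XOR 10111 = 00000
Remainder = 0001 (nonzero — an error is detected).

0001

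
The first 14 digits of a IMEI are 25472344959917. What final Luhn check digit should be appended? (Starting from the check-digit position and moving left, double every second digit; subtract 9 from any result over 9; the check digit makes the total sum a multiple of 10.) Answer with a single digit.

4

Partial digits right→left: 7 1 9 9 5 9 4 4 3 2 7 4 5 2
Double every second digit counting from the check-digit position (so the 1st, 3rd, 5th, ... of the partial from the right).
  doubled (with −9 where >9): 5 9 1 8 6 5 1 → sum 35
  kept as-is: 1 9 9 4 2 4 2 → sum 31
Total = 35 + 31 = 66.
Check digit = (10 − (66 mod 10)) mod 10 = 4.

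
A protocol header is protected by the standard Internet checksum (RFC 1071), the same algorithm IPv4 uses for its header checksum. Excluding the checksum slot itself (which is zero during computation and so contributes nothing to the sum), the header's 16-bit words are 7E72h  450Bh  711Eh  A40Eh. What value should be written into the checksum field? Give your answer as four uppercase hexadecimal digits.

One's-complement addition (fold any carry out of bit 15 back into bit 0):
  0x7E72 + 0x450B = 0x0C37D
  0xC37D + 0x711E = 0x1349B → wrap carry → 0x349C
  0x349C + 0xA40E = 0x0D8AA
One's-complement sum = 0xD8AA.
Checksum = ~0xD8AA & 0xFFFF = 0x2755.

2755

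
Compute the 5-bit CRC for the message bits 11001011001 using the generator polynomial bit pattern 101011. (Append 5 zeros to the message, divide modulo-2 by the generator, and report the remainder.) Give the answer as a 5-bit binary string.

Append 5 zeros: 1100101100100000. Divide by 101011 (XOR where the leading bit is 1):
  pos 0: 110010 XOR 101011 = 011001
  pos 1: 110011 XOR 101011 = 011000
  pos 2: 110001 XOR 101011 = 011010
  pos 3: 110100 XOR 101011 = 011111
  pos 4: 111110 XOR 101011 = 010101
  pos 5: 101011 XOR 101011 = 000000
Remainder (last 5 bits) = 00000. This is the CRC / FCS.

00000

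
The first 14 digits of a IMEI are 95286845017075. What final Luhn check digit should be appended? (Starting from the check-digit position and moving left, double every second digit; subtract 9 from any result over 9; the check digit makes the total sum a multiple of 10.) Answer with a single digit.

Partial digits right→left: 5 7 0 7 1 0 5 4 8 6 8 2 5 9
Double every second digit counting from the check-digit position (so the 1st, 3rd, 5th, ... of the partial from the right).
  doubled (with −9 where >9): 1 0 2 1 7 7 1 → sum 19
  kept as-is: 7 7 0 4 6 2 9 → sum 35
Total = 19 + 35 = 54.
Check digit = (10 − (54 mod 10)) mod 10 = 6.

6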